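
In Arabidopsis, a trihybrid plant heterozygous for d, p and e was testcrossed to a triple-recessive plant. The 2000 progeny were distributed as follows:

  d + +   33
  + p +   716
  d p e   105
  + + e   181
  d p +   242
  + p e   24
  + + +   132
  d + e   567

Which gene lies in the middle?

The two most frequent reciprocal classes, + p + and d + e, are the parental types, so the F1 was + p + / d + e.
The two rarest classes, + p e and d + +, are the double crossovers. Comparing them with the parentals, only the e allele has switched, so e is the middle locus and the order is p – e – d.

e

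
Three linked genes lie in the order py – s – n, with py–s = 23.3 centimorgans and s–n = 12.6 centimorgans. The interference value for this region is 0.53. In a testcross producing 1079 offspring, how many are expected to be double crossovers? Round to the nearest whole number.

Map distances give recombination frequencies of 0.233 and 0.126 for the two intervals.
With interference 0.53 (so coincidence = 0.47), expected double-crossover frequency = 0.233 × 0.126 × 0.47 = 0.01380.
Expected number = 0.01380 × 1079 = 14.89 ≈ 15.

15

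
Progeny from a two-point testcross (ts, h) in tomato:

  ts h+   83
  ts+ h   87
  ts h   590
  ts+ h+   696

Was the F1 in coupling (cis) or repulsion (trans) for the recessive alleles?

The two most frequent classes are ts+ h+ (696) and ts h (590); these are the parental (non-recombinant) types.
So the F1 carried ts+ h+ on one chromosome and ts h on the other — the recessive alleles are on the same chromosome (cis / coupling).

cis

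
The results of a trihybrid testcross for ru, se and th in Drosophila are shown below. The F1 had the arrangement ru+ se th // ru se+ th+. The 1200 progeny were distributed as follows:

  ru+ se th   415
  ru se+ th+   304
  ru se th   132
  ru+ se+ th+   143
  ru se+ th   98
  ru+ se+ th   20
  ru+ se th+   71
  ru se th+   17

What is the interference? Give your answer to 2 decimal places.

0.31

The two rarest classes, ru+ se+ th and ru se th+, are the double crossovers. Comparing them with the parentals, only the se allele has switched, so se is the middle locus and the order is th – se – ru.
th–se: (169 + 37)/1200 = 0.1717; se–ru: (275 + 37)/1200 = 0.2600.
Expected DCO frequency = 0.1717 × 0.2600 ≈ 0.04464; observed = 37/1200 ≈ 0.03083.
Coefficient of coincidence = 0.03083/0.04464 ≈ 0.69; interference = 1 − 0.69 = 0.31.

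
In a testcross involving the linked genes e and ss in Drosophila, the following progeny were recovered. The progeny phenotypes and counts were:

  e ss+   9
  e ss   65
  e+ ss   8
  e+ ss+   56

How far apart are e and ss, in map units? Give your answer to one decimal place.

12.3 map units

The two most frequent classes, e+ ss+ (56) and e ss (65), are the parental types, so the F1 was e+ ss+ / e ss.
The recombinant classes are e+ ss and e ss+: 8 + 9 = 17.
Recombination frequency = 17/138 = 0.1232 ≈ 12.3%, i.e. 12.3 map units.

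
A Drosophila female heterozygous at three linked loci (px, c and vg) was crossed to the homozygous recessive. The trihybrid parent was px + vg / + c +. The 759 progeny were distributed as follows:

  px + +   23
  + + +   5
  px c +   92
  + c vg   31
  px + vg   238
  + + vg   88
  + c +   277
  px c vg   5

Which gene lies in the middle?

c

The two rarest classes, px c vg and + + +, are the double crossovers. Comparing them with the parentals, only the c allele has switched, so c is the middle locus and the order is px – c – vg.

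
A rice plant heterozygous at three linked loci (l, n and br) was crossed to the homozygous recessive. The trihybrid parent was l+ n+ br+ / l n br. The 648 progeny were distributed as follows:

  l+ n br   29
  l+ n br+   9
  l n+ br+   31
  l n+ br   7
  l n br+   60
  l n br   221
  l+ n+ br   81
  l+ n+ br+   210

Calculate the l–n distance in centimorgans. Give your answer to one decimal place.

The two rarest classes, l+ n br+ and l n+ br, are the double crossovers. Comparing them with the parentals, only the n allele has switched, so n is the middle locus and the order is br – n – l.
Crossovers in the n–l interval produce the single-crossover classes l n+ br+ and l+ n br (31 + 29 = 60) plus the double crossovers (16).
RF(n–l) = (60 + 16) / 648 = 76/648 = 0.1173 → 11.7 centimorgans.

11.7 centimorgans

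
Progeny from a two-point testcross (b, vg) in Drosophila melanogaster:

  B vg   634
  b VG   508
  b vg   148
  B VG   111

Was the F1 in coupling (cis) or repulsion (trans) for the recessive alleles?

The two most frequent classes are B vg (634) and b VG (508); these are the parental (non-recombinant) types.
So the F1 carried B vg on one chromosome and b VG on the other — the recessive alleles are on opposite chromosomes (trans / repulsion).

trans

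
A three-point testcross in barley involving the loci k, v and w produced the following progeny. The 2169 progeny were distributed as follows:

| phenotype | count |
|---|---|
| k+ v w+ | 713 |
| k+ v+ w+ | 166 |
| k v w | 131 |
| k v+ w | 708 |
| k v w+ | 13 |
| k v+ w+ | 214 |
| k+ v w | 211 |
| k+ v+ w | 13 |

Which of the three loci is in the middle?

k

The two most frequent reciprocal classes, k+ v w+ and k v+ w, are the parental types, so the F1 was k+ v w+ / k v+ w.
The two rarest classes, k v w+ and k+ v+ w, are the double crossovers. Comparing them with the parentals, only the k allele has switched, so k is the middle locus and the order is w – k – v.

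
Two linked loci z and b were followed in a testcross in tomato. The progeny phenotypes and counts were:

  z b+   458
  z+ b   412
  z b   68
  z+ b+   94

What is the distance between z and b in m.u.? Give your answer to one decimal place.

15.7 m.u.

The two most frequent classes, z+ b (412) and z b+ (458), are the parental types, so the F1 was z+ b / z b+.
The recombinant classes are z+ b+ and z b: 94 + 68 = 162.
Recombination frequency = 162/1032 = 0.1570 ≈ 15.7%, i.e. 15.7 m.u.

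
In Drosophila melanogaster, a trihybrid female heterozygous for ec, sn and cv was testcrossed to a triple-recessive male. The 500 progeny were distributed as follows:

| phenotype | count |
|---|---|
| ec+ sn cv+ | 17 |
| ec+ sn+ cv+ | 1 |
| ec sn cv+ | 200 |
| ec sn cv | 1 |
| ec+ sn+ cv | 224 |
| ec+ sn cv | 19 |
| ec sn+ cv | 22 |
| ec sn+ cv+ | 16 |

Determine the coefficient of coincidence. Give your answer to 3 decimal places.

The two most frequent reciprocal classes, ec sn cv+ and ec+ sn+ cv, are the parental types, so the F1 was ec sn cv+ / ec+ sn+ cv.
The two rarest classes, ec sn cv and ec+ sn+ cv+, are the double crossovers. Comparing them with the parentals, only the cv allele has switched, so cv is the middle locus and the order is sn – cv – ec.
sn–cv: (35 + 2)/500 = 0.0740; cv–ec: (39 + 2)/500 = 0.0820.
Expected DCO frequency = 0.0740 × 0.0820 ≈ 0.00607; observed = 2/500 ≈ 0.00400.
Coefficient of coincidence = 0.00400/0.00607 ≈ 0.659.

0.659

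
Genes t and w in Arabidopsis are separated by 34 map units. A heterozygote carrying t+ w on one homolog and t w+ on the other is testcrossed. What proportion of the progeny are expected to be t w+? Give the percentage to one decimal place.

A map distance of 34 map units corresponds to a recombination frequency of 0.340.
The F1 is t+ w / t w+, so t w+ is a parental gamete class with expected frequency (1 − r)/2 = 0.660/2 = 0.3300.
That is 0.3300 = 33.0% of the progeny.

33.0%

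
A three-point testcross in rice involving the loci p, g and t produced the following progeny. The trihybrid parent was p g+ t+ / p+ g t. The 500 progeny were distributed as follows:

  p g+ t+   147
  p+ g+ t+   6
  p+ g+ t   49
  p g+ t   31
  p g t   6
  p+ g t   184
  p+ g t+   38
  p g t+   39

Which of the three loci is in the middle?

p

The two rarest classes, p+ g+ t+ and p g t, are the double crossovers. Comparing them with the parentals, only the p allele has switched, so p is the middle locus and the order is t – p – g.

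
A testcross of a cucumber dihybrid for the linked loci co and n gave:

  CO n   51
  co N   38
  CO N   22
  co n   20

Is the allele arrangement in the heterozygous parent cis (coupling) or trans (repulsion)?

The two most frequent classes are CO n (51) and co N (38); these are the parental (non-recombinant) types.
So the F1 carried CO n on one chromosome and co N on the other — the recessive alleles are on opposite chromosomes (trans / repulsion).

trans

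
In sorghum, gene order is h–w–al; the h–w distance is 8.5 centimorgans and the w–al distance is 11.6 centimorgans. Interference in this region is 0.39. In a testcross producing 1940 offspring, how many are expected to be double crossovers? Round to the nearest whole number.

12

Map distances give recombination frequencies of 0.085 and 0.116 for the two intervals.
With interference 0.39 (so coincidence = 0.61), expected double-crossover frequency = 0.085 × 0.116 × 0.61 = 0.00601.
Expected number = 0.00601 × 1940 = 11.67 ≈ 12.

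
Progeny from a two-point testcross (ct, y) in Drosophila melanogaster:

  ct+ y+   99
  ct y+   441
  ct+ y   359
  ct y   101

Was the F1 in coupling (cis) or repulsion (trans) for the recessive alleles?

trans

The two most frequent classes are ct+ y (359) and ct y+ (441); these are the parental (non-recombinant) types.
So the F1 carried ct+ y on one chromosome and ct y+ on the other — the recessive alleles are on opposite chromosomes (trans / repulsion).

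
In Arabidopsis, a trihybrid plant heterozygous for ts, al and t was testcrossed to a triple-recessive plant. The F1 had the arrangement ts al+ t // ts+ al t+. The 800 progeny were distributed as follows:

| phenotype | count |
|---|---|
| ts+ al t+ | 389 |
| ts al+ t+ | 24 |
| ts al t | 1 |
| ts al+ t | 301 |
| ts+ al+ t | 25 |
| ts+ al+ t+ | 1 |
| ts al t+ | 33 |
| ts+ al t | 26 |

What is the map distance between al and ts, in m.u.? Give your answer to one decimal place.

The two rarest classes, ts al t and ts+ al+ t+, are the double crossovers. Comparing them with the parentals, only the al allele has switched, so al is the middle locus and the order is ts – al – t.
Crossovers in the ts–al interval produce the single-crossover classes ts+ al+ t and ts al t+ (25 + 33 = 58) plus the double crossovers (2).
RF(ts–al) = (58 + 2) / 800 = 60/800 = 0.0750 → 7.5 m.u.

7.5 m.u.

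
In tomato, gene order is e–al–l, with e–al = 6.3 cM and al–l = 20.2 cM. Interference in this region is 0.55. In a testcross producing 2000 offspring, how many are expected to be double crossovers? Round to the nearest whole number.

Map distances give recombination frequencies of 0.063 and 0.202 for the two intervals.
With interference 0.55 (so coincidence = 0.45), expected double-crossover frequency = 0.063 × 0.202 × 0.45 = 0.00573.
Expected number = 0.00573 × 2000 = 11.45 ≈ 11.

11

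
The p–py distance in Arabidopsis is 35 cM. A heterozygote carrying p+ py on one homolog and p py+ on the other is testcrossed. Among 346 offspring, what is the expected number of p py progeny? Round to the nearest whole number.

A map distance of 35 cM corresponds to a recombination frequency of 0.350.
The F1 is p+ py / p py+, so p py is a recombinant gamete class with expected frequency r/2 = 0.350/2 = 0.1750.
Expected number = 0.1750 × 346 = 60.55 ≈ 61.

61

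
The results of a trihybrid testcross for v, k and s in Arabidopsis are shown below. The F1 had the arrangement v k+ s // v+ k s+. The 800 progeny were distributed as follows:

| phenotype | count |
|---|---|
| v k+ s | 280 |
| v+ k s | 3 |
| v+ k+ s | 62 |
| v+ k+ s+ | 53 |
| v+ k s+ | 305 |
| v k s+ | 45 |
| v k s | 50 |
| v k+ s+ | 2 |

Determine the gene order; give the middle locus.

The two rarest classes, v k+ s+ and v+ k s, are the double crossovers. Comparing them with the parentals, only the s allele has switched, so s is the middle locus and the order is k – s – v.

s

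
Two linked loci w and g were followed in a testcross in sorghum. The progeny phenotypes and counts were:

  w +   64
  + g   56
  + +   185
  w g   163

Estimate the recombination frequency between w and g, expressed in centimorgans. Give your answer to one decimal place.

25.6 centimorgans

The two most frequent classes, + + (185) and w g (163), are the parental types, so the F1 was + + / w g.
The recombinant classes are + g and w +: 56 + 64 = 120.
Recombination frequency = 120/468 = 0.2564 ≈ 25.6%, i.e. 25.6 centimorgans.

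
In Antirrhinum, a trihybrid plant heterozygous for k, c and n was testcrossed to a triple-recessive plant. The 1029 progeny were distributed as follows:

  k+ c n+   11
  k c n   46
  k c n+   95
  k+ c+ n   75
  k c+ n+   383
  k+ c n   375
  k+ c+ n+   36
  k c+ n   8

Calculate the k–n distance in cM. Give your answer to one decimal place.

9.8 cM

The two most frequent reciprocal classes, k+ c n and k c+ n+, are the parental types, so the F1 was k+ c n / k c+ n+.
The two rarest classes, k+ c n+ and k c+ n, are the double crossovers. Comparing them with the parentals, only the n allele has switched, so n is the middle locus and the order is c – n – k.
Crossovers in the n–k interval produce the single-crossover classes k c n and k+ c+ n+ (46 + 36 = 82) plus the double crossovers (19).
RF(n–k) = (82 + 19) / 1029 = 101/1029 = 0.0982 → 9.8 cM.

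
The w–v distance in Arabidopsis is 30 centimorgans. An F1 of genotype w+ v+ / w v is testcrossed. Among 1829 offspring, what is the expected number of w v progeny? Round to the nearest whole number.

A map distance of 30 centimorgans corresponds to a recombination frequency of 0.300.
The F1 is w+ v+ / w v, so w v is a parental gamete class with expected frequency (1 − r)/2 = 0.700/2 = 0.3500.
Expected number = 0.3500 × 1829 = 640.15 ≈ 640.

640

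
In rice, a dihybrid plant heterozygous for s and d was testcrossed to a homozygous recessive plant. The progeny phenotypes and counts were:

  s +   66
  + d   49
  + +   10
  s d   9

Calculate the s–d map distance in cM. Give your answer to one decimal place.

14.2 cM

The two most frequent classes, + d (49) and s + (66), are the parental types, so the F1 was + d / s +.
The recombinant classes are + + and s d: 10 + 9 = 19.
Recombination frequency = 19/134 = 0.1418 ≈ 14.2%, i.e. 14.2 cM.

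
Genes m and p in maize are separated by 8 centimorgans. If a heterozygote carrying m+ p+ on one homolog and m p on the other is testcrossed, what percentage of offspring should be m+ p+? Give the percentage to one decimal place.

46.0%

A map distance of 8 centimorgans corresponds to a recombination frequency of 0.080.
The F1 is m+ p+ / m p, so m+ p+ is a parental gamete class with expected frequency (1 − r)/2 = 0.920/2 = 0.4600.
That is 0.4600 = 46.0% of the progeny.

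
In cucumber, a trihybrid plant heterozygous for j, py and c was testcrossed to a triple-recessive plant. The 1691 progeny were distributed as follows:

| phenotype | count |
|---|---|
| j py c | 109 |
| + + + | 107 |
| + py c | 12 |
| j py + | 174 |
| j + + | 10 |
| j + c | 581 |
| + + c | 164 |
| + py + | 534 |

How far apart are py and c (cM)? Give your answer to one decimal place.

14.1 cM

The two most frequent reciprocal classes, j + c and + py +, are the parental types, so the F1 was j + c / + py +.
The two rarest classes, j + + and + py c, are the double crossovers. Comparing them with the parentals, only the c allele has switched, so c is the middle locus and the order is j – c – py.
Crossovers in the c–py interval produce the single-crossover classes j py c and + + + (109 + 107 = 216) plus the double crossovers (22).
RF(c–py) = (216 + 22) / 1691 = 238/1691 = 0.1407 → 14.1 cM.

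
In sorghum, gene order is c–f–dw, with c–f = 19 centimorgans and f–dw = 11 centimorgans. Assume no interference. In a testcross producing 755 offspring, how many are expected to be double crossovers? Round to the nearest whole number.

Map distances give recombination frequencies of 0.190 and 0.110 for the two intervals.
With no interference, expected double-crossover frequency = 0.190 × 0.110 = 0.02090.
Expected number = 0.02090 × 755 = 15.78 ≈ 16.

16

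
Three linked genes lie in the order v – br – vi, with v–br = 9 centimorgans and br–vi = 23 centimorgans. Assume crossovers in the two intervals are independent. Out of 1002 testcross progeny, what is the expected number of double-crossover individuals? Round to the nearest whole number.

Map distances give recombination frequencies of 0.090 and 0.230 for the two intervals.
With no interference, expected double-crossover frequency = 0.090 × 0.230 = 0.02070.
Expected number = 0.02070 × 1002 = 20.74 ≈ 21.

21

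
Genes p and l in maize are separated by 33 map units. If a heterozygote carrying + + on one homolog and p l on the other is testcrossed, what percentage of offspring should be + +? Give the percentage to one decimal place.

A map distance of 33 map units corresponds to a recombination frequency of 0.330.
The F1 is + + / p l, so + + is a parental gamete class with expected frequency (1 − r)/2 = 0.670/2 = 0.3350.
That is 0.3350 = 33.5% of the progeny.

33.5%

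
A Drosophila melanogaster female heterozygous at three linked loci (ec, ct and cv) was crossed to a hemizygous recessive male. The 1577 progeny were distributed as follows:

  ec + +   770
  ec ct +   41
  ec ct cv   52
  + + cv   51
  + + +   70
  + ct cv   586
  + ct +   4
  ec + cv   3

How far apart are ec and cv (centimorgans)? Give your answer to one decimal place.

8.2 centimorgans

The two most frequent reciprocal classes, ec + + and + ct cv, are the parental types, so the F1 was ec + + / + ct cv.
The two rarest classes, ec + cv and + ct +, are the double crossovers. Comparing them with the parentals, only the cv allele has switched, so cv is the middle locus and the order is ct – cv – ec.
Crossovers in the cv–ec interval produce the single-crossover classes + + + and ec ct cv (70 + 52 = 122) plus the double crossovers (7).
RF(cv–ec) = (122 + 7) / 1577 = 129/1577 = 0.0818 → 8.2 centimorgans.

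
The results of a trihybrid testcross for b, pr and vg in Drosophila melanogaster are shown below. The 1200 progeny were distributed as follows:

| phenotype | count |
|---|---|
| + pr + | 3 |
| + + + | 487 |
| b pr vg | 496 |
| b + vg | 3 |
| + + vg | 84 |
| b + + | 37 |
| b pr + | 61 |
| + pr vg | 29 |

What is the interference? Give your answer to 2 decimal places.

0.34

The two most frequent reciprocal classes, + + + and b pr vg, are the parental types, so the F1 was + + + / b pr vg.
The two rarest classes, + pr + and b + vg, are the double crossovers. Comparing them with the parentals, only the pr allele has switched, so pr is the middle locus and the order is b – pr – vg.
b–pr: (66 + 6)/1200 = 0.0600; pr–vg: (145 + 6)/1200 = 0.1258.
Expected DCO frequency = 0.0600 × 0.1258 ≈ 0.00755; observed = 6/1200 ≈ 0.00500.
Coefficient of coincidence = 0.00500/0.00755 ≈ 0.66; interference = 1 − 0.66 = 0.34.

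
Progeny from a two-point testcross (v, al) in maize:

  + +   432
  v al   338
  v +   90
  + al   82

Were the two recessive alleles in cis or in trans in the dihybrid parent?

The two most frequent classes are + + (432) and v al (338); these are the parental (non-recombinant) types.
So the F1 carried + + on one chromosome and v al on the other — the recessive alleles are on the same chromosome (cis / coupling).

cis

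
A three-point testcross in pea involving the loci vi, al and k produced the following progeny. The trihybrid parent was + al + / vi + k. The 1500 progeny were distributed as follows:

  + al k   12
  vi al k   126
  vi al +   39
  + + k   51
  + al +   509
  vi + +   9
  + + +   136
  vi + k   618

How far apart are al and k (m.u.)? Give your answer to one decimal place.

18.9 m.u.

The two rarest classes, + al k and vi + +, are the double crossovers. Comparing them with the parentals, only the k allele has switched, so k is the middle locus and the order is al – k – vi.
Crossovers in the al–k interval produce the single-crossover classes + + + and vi al k (136 + 126 = 262) plus the double crossovers (21).
RF(al–k) = (262 + 21) / 1500 = 283/1500 = 0.1887 → 18.9 m.u.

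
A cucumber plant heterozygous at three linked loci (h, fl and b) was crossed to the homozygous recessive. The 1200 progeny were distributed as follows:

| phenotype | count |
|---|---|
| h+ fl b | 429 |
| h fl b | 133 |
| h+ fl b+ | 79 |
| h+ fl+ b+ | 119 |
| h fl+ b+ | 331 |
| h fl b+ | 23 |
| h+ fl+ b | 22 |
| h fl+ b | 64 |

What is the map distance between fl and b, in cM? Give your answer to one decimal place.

The two most frequent reciprocal classes, h+ fl b and h fl+ b+, are the parental types, so the F1 was h+ fl b / h fl+ b+.
The two rarest classes, h+ fl+ b and h fl b+, are the double crossovers. Comparing them with the parentals, only the fl allele has switched, so fl is the middle locus and the order is b – fl – h.
Crossovers in the b–fl interval produce the single-crossover classes h+ fl b+ and h fl+ b (79 + 64 = 143) plus the double crossovers (45).
RF(b–fl) = (143 + 45) / 1200 = 188/1200 = 0.1567 → 15.7 cM.

15.7 cM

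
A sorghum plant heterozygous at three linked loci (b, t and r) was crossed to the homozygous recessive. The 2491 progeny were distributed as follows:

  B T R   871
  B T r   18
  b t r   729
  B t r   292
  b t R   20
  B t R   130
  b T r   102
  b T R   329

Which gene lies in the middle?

r

The two most frequent reciprocal classes, b t r and B T R, are the parental types, so the F1 was b t r / B T R.
The two rarest classes, b t R and B T r, are the double crossovers. Comparing them with the parentals, only the r allele has switched, so r is the middle locus and the order is b – r – t.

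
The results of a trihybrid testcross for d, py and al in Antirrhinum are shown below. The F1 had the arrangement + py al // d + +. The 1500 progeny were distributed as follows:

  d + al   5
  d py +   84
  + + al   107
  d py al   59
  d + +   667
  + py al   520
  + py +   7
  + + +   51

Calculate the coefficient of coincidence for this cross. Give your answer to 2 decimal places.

0.73

The two rarest classes, + py + and d + al, are the double crossovers. Comparing them with the parentals, only the al allele has switched, so al is the middle locus and the order is d – al – py.
d–al: (110 + 12)/1500 = 0.0813; al–py: (191 + 12)/1500 = 0.1353.
Expected DCO frequency = 0.0813 × 0.1353 ≈ 0.01100; observed = 12/1500 ≈ 0.00800.
Coefficient of coincidence = 0.00800/0.01100 ≈ 0.73.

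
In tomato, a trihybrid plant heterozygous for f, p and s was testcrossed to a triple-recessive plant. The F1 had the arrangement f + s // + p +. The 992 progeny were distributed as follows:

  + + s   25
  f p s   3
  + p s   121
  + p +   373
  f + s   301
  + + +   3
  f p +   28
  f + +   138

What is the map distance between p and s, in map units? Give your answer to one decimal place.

26.7 map units

The two rarest classes, f p s and + + +, are the double crossovers. Comparing them with the parentals, only the p allele has switched, so p is the middle locus and the order is s – p – f.
Crossovers in the s–p interval produce the single-crossover classes f + + and + p s (138 + 121 = 259) plus the double crossovers (6).
RF(s–p) = (259 + 6) / 992 = 265/992 = 0.2671 → 26.7 map units.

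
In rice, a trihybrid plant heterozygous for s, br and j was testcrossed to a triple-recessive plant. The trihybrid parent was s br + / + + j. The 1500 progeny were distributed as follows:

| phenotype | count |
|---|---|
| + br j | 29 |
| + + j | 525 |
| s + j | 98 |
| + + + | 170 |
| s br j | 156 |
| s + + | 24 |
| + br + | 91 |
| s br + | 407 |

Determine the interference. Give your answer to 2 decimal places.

0.13

The two rarest classes, s + + and + br j, are the double crossovers. Comparing them with the parentals, only the br allele has switched, so br is the middle locus and the order is j – br – s.
j–br: (326 + 53)/1500 = 0.2527; br–s: (189 + 53)/1500 = 0.1613.
Expected DCO frequency = 0.2527 × 0.1613 ≈ 0.04076; observed = 53/1500 ≈ 0.03533.
Coefficient of coincidence = 0.03533/0.04076 ≈ 0.87; interference = 1 − 0.87 = 0.13.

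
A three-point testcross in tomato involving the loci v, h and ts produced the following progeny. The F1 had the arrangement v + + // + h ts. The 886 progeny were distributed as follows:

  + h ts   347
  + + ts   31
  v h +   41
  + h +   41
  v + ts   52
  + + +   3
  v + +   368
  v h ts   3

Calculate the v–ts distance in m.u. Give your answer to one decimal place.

11.2 m.u.

The two rarest classes, + + + and v h ts, are the double crossovers. Comparing them with the parentals, only the v allele has switched, so v is the middle locus and the order is h – v – ts.
Crossovers in the v–ts interval produce the single-crossover classes v + ts and + h + (52 + 41 = 93) plus the double crossovers (6).
RF(v–ts) = (93 + 6) / 886 = 99/886 = 0.1117 → 11.2 m.u.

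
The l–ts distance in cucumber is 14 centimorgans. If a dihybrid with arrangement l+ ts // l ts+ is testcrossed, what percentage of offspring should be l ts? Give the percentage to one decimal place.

7.0%

A map distance of 14 centimorgans corresponds to a recombination frequency of 0.140.
The F1 is l+ ts / l ts+, so l ts is a recombinant gamete class with expected frequency r/2 = 0.140/2 = 0.0700.
That is 0.0700 = 7.0% of the progeny.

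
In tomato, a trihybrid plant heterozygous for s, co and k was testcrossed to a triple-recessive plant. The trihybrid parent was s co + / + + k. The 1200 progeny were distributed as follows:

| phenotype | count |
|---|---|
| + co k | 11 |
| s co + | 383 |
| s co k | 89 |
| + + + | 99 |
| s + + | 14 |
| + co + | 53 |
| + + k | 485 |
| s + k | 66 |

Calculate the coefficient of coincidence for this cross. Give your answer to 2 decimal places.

The two rarest classes, s + + and + co k, are the double crossovers. Comparing them with the parentals, only the co allele has switched, so co is the middle locus and the order is s – co – k.
s–co: (119 + 25)/1200 = 0.1200; co–k: (188 + 25)/1200 = 0.1775.
Expected DCO frequency = 0.1200 × 0.1775 ≈ 0.02130; observed = 25/1200 ≈ 0.02083.
Coefficient of coincidence = 0.02083/0.02130 ≈ 0.98.

0.98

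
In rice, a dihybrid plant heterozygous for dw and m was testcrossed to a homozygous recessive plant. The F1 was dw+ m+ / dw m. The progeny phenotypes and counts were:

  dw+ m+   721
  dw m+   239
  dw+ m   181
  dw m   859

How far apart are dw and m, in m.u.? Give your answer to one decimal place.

The recombinant classes are dw+ m and dw m+: 181 + 239 = 420.
Recombination frequency = 420/2000 = 0.2100 ≈ 21.0%, i.e. 21.0 m.u.

21.0 m.u.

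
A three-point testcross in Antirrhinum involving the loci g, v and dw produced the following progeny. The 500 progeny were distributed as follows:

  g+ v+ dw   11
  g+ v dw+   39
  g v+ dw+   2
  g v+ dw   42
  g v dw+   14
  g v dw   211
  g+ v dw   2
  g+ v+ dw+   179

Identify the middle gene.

g

The two most frequent reciprocal classes, g+ v+ dw+ and g v dw, are the parental types, so the F1 was g+ v+ dw+ / g v dw.
The two rarest classes, g v+ dw+ and g+ v dw, are the double crossovers. Comparing them with the parentals, only the g allele has switched, so g is the middle locus and the order is v – g – dw.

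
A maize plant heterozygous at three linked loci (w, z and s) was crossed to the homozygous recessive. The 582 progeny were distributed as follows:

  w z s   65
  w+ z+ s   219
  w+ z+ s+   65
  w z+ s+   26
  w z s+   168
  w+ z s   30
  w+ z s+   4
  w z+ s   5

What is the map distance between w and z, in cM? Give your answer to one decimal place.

The two most frequent reciprocal classes, w+ z+ s and w z s+, are the parental types, so the F1 was w+ z+ s / w z s+.
The two rarest classes, w z+ s and w+ z s+, are the double crossovers. Comparing them with the parentals, only the w allele has switched, so w is the middle locus and the order is s – w – z.
Crossovers in the w–z interval produce the single-crossover classes w+ z s and w z+ s+ (30 + 26 = 56) plus the double crossovers (9).
RF(w–z) = (56 + 9) / 582 = 65/582 = 0.1117 → 11.2 cM.

11.2 cM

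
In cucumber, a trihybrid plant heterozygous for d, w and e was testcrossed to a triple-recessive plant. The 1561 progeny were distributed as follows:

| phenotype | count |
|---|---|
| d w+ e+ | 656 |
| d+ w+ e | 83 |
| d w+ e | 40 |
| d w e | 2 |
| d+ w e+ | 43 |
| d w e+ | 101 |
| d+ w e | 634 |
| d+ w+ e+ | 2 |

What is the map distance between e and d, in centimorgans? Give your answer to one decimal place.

The two most frequent reciprocal classes, d w+ e+ and d+ w e, are the parental types, so the F1 was d w+ e+ / d+ w e.
The two rarest classes, d+ w+ e+ and d w e, are the double crossovers. Comparing them with the parentals, only the d allele has switched, so d is the middle locus and the order is e – d – w.
Crossovers in the e–d interval produce the single-crossover classes d w+ e and d+ w e+ (40 + 43 = 83) plus the double crossovers (4).
RF(e–d) = (83 + 4) / 1561 = 87/1561 = 0.0557 → 5.6 centimorgans.

5.6 centimorgans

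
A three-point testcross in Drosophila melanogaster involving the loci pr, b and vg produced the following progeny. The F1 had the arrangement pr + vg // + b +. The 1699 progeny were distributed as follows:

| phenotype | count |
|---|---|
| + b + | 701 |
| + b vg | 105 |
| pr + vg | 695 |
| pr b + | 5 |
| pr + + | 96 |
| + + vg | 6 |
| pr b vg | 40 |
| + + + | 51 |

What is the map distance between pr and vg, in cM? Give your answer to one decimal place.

12.5 cM

The two rarest classes, + + vg and pr b +, are the double crossovers. Comparing them with the parentals, only the pr allele has switched, so pr is the middle locus and the order is vg – pr – b.
Crossovers in the vg–pr interval produce the single-crossover classes pr + + and + b vg (96 + 105 = 201) plus the double crossovers (11).
RF(vg–pr) = (201 + 11) / 1699 = 212/1699 = 0.1248 → 12.5 cM.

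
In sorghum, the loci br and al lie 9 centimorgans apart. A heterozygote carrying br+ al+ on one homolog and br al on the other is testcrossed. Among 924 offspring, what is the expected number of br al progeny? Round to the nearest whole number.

A map distance of 9 centimorgans corresponds to a recombination frequency of 0.090.
The F1 is br+ al+ / br al, so br al is a parental gamete class with expected frequency (1 − r)/2 = 0.910/2 = 0.4550.
Expected number = 0.4550 × 924 = 420.42 ≈ 420.

420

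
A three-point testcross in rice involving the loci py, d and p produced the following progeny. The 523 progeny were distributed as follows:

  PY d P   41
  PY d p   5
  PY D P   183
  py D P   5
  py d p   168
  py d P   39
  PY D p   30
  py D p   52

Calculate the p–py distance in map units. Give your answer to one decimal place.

The two most frequent reciprocal classes, PY D P and py d p, are the parental types, so the F1 was PY D P / py d p.
The two rarest classes, py D P and PY d p, are the double crossovers. Comparing them with the parentals, only the py allele has switched, so py is the middle locus and the order is p – py – d.
Crossovers in the p–py interval produce the single-crossover classes PY D p and py d P (30 + 39 = 69) plus the double crossovers (10).
RF(p–py) = (69 + 10) / 523 = 79/523 = 0.1511 → 15.1 map units.

15.1 map units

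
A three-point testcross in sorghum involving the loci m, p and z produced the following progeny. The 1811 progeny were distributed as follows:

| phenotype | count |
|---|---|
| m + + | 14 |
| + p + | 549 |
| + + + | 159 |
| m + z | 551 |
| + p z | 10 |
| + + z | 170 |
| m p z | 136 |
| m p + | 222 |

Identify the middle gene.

The two most frequent reciprocal classes, + p + and m + z, are the parental types, so the F1 was + p + / m + z.
The two rarest classes, + p z and m + +, are the double crossovers. Comparing them with the parentals, only the z allele has switched, so z is the middle locus and the order is p – z – m.

z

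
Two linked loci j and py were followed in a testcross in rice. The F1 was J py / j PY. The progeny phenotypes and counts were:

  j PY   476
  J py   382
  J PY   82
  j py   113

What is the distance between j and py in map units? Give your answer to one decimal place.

The recombinant classes are J PY and j py: 82 + 113 = 195.
Recombination frequency = 195/1053 = 0.1852 ≈ 18.5%, i.e. 18.5 map units.

18.5 map units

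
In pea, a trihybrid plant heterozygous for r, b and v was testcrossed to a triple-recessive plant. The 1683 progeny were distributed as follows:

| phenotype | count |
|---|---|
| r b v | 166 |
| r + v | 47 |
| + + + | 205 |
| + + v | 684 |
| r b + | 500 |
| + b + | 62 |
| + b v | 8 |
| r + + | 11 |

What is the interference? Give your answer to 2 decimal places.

0.36

The two most frequent reciprocal classes, + + v and r b +, are the parental types, so the F1 was + + v / r b +.
The two rarest classes, + b v and r + +, are the double crossovers. Comparing them with the parentals, only the b allele has switched, so b is the middle locus and the order is r – b – v.
r–b: (109 + 19)/1683 = 0.0761; b–v: (371 + 19)/1683 = 0.2317.
Expected DCO frequency = 0.0761 × 0.2317 ≈ 0.01763; observed = 19/1683 ≈ 0.01129.
Coefficient of coincidence = 0.01129/0.01763 ≈ 0.64; interference = 1 − 0.64 = 0.36.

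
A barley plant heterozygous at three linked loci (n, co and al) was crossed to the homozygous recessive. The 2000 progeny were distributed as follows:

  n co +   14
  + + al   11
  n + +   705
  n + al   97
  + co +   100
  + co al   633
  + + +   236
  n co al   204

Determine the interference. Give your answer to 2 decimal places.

The two most frequent reciprocal classes, n + + and + co al, are the parental types, so the F1 was n + + / + co al.
The two rarest classes, n co + and + + al, are the double crossovers. Comparing them with the parentals, only the co allele has switched, so co is the middle locus and the order is al – co – n.
al–co: (197 + 25)/2000 = 0.1110; co–n: (440 + 25)/2000 = 0.2325.
Expected DCO frequency = 0.1110 × 0.2325 ≈ 0.02581; observed = 25/2000 ≈ 0.01250.
Coefficient of coincidence = 0.01250/0.02581 ≈ 0.48; interference = 1 − 0.48 = 0.52.

0.52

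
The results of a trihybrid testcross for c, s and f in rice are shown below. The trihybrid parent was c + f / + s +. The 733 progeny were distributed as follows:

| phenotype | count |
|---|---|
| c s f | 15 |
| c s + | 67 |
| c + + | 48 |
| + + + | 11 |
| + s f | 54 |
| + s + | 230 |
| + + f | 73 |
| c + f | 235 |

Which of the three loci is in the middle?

s

The two rarest classes, c s f and + + +, are the double crossovers. Comparing them with the parentals, only the s allele has switched, so s is the middle locus and the order is c – s – f.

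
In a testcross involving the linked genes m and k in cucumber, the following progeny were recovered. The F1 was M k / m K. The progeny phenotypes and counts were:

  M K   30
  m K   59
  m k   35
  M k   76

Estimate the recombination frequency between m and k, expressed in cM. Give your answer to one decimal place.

32.5 cM

The recombinant classes are M K and m k: 30 + 35 = 65.
Recombination frequency = 65/200 = 0.3250 ≈ 32.5%, i.e. 32.5 cM.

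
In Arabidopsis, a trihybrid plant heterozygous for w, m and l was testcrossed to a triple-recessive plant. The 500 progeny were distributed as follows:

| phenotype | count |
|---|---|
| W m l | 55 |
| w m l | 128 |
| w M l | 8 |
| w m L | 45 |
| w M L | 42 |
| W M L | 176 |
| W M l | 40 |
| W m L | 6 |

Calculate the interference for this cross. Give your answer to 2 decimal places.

0.36

The two most frequent reciprocal classes, w m l and W M L, are the parental types, so the F1 was w m l / W M L.
The two rarest classes, w M l and W m L, are the double crossovers. Comparing them with the parentals, only the m allele has switched, so m is the middle locus and the order is w – m – l.
w–m: (97 + 14)/500 = 0.2220; m–l: (85 + 14)/500 = 0.1980.
Expected DCO frequency = 0.2220 × 0.1980 ≈ 0.04396; observed = 14/500 ≈ 0.02800.
Coefficient of coincidence = 0.02800/0.04396 ≈ 0.64; interference = 1 − 0.64 = 0.36.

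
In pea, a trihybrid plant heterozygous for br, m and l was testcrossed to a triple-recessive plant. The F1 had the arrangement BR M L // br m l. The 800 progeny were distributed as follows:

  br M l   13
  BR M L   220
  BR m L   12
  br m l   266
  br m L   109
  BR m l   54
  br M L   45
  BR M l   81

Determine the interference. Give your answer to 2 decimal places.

0.25

The two rarest classes, BR m L and br M l, are the double crossovers. Comparing them with the parentals, only the m allele has switched, so m is the middle locus and the order is l – m – br.
l–m: (190 + 25)/800 = 0.2687; m–br: (99 + 25)/800 = 0.1550.
Expected DCO frequency = 0.2687 × 0.1550 ≈ 0.04165; observed = 25/800 ≈ 0.03125.
Coefficient of coincidence = 0.03125/0.04165 ≈ 0.75; interference = 1 − 0.75 = 0.25.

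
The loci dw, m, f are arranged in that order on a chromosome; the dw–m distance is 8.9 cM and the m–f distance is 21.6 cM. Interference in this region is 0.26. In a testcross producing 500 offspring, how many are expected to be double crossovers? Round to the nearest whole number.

7

Map distances give recombination frequencies of 0.089 and 0.216 for the two intervals.
With interference 0.26 (so coincidence = 0.74), expected double-crossover frequency = 0.089 × 0.216 × 0.74 = 0.01423.
Expected number = 0.01423 × 500 = 7.11 ≈ 7.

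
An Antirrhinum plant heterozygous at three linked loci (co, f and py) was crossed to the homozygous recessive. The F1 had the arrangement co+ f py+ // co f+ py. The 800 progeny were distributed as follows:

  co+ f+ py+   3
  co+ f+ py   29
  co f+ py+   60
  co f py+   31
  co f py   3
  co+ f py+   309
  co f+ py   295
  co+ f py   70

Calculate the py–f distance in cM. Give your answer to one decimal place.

The two rarest classes, co+ f+ py+ and co f py, are the double crossovers. Comparing them with the parentals, only the f allele has switched, so f is the middle locus and the order is py – f – co.
Crossovers in the py–f interval produce the single-crossover classes co+ f py and co f+ py+ (70 + 60 = 130) plus the double crossovers (6).
RF(py–f) = (130 + 6) / 800 = 136/800 = 0.1700 → 17.0 cM.

17.0 cM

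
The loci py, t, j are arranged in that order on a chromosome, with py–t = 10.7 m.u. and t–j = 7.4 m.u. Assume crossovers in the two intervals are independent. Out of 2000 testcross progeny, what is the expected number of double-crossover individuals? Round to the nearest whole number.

Map distances give recombination frequencies of 0.107 and 0.074 for the two intervals.
With no interference, expected double-crossover frequency = 0.107 × 0.074 = 0.00792.
Expected number = 0.00792 × 2000 = 15.84 ≈ 16.

16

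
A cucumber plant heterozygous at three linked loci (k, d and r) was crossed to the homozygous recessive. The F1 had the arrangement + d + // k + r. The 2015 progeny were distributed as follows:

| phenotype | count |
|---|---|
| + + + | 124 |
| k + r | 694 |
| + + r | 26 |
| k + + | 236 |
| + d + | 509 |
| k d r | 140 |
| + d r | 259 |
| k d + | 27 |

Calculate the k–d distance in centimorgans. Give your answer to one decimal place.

15.7 centimorgans

The two rarest classes, k d + and + + r, are the double crossovers. Comparing them with the parentals, only the k allele has switched, so k is the middle locus and the order is d – k – r.
Crossovers in the d–k interval produce the single-crossover classes + + + and k d r (124 + 140 = 264) plus the double crossovers (53).
RF(d–k) = (264 + 53) / 2015 = 317/2015 = 0.1573 → 15.7 centimorgans.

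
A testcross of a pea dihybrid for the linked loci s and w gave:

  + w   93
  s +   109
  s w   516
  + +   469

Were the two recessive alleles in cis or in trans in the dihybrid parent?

The two most frequent classes are + + (469) and s w (516); these are the parental (non-recombinant) types.
So the F1 carried + + on one chromosome and s w on the other — the recessive alleles are on the same chromosome (cis / coupling).

cis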